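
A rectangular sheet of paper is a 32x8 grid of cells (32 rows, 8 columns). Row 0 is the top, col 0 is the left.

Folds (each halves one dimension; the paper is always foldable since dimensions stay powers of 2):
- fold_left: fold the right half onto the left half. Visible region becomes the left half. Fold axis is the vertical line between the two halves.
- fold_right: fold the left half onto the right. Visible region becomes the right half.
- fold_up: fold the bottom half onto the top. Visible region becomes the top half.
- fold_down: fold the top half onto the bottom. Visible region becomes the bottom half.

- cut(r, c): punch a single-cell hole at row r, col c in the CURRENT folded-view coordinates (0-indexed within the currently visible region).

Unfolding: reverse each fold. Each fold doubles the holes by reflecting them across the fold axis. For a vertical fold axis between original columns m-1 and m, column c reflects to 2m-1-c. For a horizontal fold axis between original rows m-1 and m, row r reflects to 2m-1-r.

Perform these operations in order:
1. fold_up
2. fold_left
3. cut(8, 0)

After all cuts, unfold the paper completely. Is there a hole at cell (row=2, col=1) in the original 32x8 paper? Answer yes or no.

Answer: no

Derivation:
Op 1 fold_up: fold axis h@16; visible region now rows[0,16) x cols[0,8) = 16x8
Op 2 fold_left: fold axis v@4; visible region now rows[0,16) x cols[0,4) = 16x4
Op 3 cut(8, 0): punch at orig (8,0); cuts so far [(8, 0)]; region rows[0,16) x cols[0,4) = 16x4
Unfold 1 (reflect across v@4): 2 holes -> [(8, 0), (8, 7)]
Unfold 2 (reflect across h@16): 4 holes -> [(8, 0), (8, 7), (23, 0), (23, 7)]
Holes: [(8, 0), (8, 7), (23, 0), (23, 7)]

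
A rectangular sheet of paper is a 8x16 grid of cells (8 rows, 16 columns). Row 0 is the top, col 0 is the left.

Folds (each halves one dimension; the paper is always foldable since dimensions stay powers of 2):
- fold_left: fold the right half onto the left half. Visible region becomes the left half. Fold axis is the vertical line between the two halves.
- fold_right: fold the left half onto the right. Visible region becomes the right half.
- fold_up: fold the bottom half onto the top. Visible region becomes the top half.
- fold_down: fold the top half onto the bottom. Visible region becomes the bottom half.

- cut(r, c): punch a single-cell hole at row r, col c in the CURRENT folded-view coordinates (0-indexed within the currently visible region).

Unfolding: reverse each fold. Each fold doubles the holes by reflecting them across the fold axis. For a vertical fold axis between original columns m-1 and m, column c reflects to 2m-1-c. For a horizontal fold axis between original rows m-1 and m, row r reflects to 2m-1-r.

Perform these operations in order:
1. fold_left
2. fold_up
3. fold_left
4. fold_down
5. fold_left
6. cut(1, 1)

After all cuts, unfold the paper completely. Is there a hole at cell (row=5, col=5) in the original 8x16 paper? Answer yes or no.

Op 1 fold_left: fold axis v@8; visible region now rows[0,8) x cols[0,8) = 8x8
Op 2 fold_up: fold axis h@4; visible region now rows[0,4) x cols[0,8) = 4x8
Op 3 fold_left: fold axis v@4; visible region now rows[0,4) x cols[0,4) = 4x4
Op 4 fold_down: fold axis h@2; visible region now rows[2,4) x cols[0,4) = 2x4
Op 5 fold_left: fold axis v@2; visible region now rows[2,4) x cols[0,2) = 2x2
Op 6 cut(1, 1): punch at orig (3,1); cuts so far [(3, 1)]; region rows[2,4) x cols[0,2) = 2x2
Unfold 1 (reflect across v@2): 2 holes -> [(3, 1), (3, 2)]
Unfold 2 (reflect across h@2): 4 holes -> [(0, 1), (0, 2), (3, 1), (3, 2)]
Unfold 3 (reflect across v@4): 8 holes -> [(0, 1), (0, 2), (0, 5), (0, 6), (3, 1), (3, 2), (3, 5), (3, 6)]
Unfold 4 (reflect across h@4): 16 holes -> [(0, 1), (0, 2), (0, 5), (0, 6), (3, 1), (3, 2), (3, 5), (3, 6), (4, 1), (4, 2), (4, 5), (4, 6), (7, 1), (7, 2), (7, 5), (7, 6)]
Unfold 5 (reflect across v@8): 32 holes -> [(0, 1), (0, 2), (0, 5), (0, 6), (0, 9), (0, 10), (0, 13), (0, 14), (3, 1), (3, 2), (3, 5), (3, 6), (3, 9), (3, 10), (3, 13), (3, 14), (4, 1), (4, 2), (4, 5), (4, 6), (4, 9), (4, 10), (4, 13), (4, 14), (7, 1), (7, 2), (7, 5), (7, 6), (7, 9), (7, 10), (7, 13), (7, 14)]
Holes: [(0, 1), (0, 2), (0, 5), (0, 6), (0, 9), (0, 10), (0, 13), (0, 14), (3, 1), (3, 2), (3, 5), (3, 6), (3, 9), (3, 10), (3, 13), (3, 14), (4, 1), (4, 2), (4, 5), (4, 6), (4, 9), (4, 10), (4, 13), (4, 14), (7, 1), (7, 2), (7, 5), (7, 6), (7, 9), (7, 10), (7, 13), (7, 14)]

Answer: no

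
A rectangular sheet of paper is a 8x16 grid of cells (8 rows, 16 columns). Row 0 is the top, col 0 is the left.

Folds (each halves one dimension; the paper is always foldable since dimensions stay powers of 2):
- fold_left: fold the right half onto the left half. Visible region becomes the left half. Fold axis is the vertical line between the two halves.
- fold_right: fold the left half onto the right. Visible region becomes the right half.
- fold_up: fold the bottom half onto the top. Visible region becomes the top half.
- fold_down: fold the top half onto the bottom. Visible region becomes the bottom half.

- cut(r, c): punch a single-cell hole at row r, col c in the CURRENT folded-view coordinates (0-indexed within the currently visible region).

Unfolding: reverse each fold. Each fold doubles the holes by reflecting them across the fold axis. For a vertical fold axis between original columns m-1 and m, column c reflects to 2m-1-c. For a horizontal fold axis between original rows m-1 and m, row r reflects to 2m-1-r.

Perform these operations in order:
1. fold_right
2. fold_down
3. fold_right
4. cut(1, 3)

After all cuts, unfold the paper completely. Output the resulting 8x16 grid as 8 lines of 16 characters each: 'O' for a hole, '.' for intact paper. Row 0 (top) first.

Answer: ................
................
O......OO......O
................
................
O......OO......O
................
................

Derivation:
Op 1 fold_right: fold axis v@8; visible region now rows[0,8) x cols[8,16) = 8x8
Op 2 fold_down: fold axis h@4; visible region now rows[4,8) x cols[8,16) = 4x8
Op 3 fold_right: fold axis v@12; visible region now rows[4,8) x cols[12,16) = 4x4
Op 4 cut(1, 3): punch at orig (5,15); cuts so far [(5, 15)]; region rows[4,8) x cols[12,16) = 4x4
Unfold 1 (reflect across v@12): 2 holes -> [(5, 8), (5, 15)]
Unfold 2 (reflect across h@4): 4 holes -> [(2, 8), (2, 15), (5, 8), (5, 15)]
Unfold 3 (reflect across v@8): 8 holes -> [(2, 0), (2, 7), (2, 8), (2, 15), (5, 0), (5, 7), (5, 8), (5, 15)]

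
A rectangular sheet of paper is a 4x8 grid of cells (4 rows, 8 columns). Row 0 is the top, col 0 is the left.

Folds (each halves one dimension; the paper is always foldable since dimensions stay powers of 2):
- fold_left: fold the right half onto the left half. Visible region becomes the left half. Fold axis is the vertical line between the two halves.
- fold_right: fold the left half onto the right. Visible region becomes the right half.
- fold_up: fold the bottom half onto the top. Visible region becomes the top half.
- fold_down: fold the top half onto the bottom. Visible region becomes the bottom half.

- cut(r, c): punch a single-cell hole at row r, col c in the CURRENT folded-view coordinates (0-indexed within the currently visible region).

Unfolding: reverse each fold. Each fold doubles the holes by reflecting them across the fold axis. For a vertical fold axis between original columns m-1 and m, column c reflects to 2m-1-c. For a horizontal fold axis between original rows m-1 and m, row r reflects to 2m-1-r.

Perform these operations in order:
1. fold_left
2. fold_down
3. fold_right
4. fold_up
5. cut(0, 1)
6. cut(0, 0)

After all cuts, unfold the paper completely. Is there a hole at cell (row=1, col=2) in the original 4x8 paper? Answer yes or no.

Op 1 fold_left: fold axis v@4; visible region now rows[0,4) x cols[0,4) = 4x4
Op 2 fold_down: fold axis h@2; visible region now rows[2,4) x cols[0,4) = 2x4
Op 3 fold_right: fold axis v@2; visible region now rows[2,4) x cols[2,4) = 2x2
Op 4 fold_up: fold axis h@3; visible region now rows[2,3) x cols[2,4) = 1x2
Op 5 cut(0, 1): punch at orig (2,3); cuts so far [(2, 3)]; region rows[2,3) x cols[2,4) = 1x2
Op 6 cut(0, 0): punch at orig (2,2); cuts so far [(2, 2), (2, 3)]; region rows[2,3) x cols[2,4) = 1x2
Unfold 1 (reflect across h@3): 4 holes -> [(2, 2), (2, 3), (3, 2), (3, 3)]
Unfold 2 (reflect across v@2): 8 holes -> [(2, 0), (2, 1), (2, 2), (2, 3), (3, 0), (3, 1), (3, 2), (3, 3)]
Unfold 3 (reflect across h@2): 16 holes -> [(0, 0), (0, 1), (0, 2), (0, 3), (1, 0), (1, 1), (1, 2), (1, 3), (2, 0), (2, 1), (2, 2), (2, 3), (3, 0), (3, 1), (3, 2), (3, 3)]
Unfold 4 (reflect across v@4): 32 holes -> [(0, 0), (0, 1), (0, 2), (0, 3), (0, 4), (0, 5), (0, 6), (0, 7), (1, 0), (1, 1), (1, 2), (1, 3), (1, 4), (1, 5), (1, 6), (1, 7), (2, 0), (2, 1), (2, 2), (2, 3), (2, 4), (2, 5), (2, 6), (2, 7), (3, 0), (3, 1), (3, 2), (3, 3), (3, 4), (3, 5), (3, 6), (3, 7)]
Holes: [(0, 0), (0, 1), (0, 2), (0, 3), (0, 4), (0, 5), (0, 6), (0, 7), (1, 0), (1, 1), (1, 2), (1, 3), (1, 4), (1, 5), (1, 6), (1, 7), (2, 0), (2, 1), (2, 2), (2, 3), (2, 4), (2, 5), (2, 6), (2, 7), (3, 0), (3, 1), (3, 2), (3, 3), (3, 4), (3, 5), (3, 6), (3, 7)]

Answer: yes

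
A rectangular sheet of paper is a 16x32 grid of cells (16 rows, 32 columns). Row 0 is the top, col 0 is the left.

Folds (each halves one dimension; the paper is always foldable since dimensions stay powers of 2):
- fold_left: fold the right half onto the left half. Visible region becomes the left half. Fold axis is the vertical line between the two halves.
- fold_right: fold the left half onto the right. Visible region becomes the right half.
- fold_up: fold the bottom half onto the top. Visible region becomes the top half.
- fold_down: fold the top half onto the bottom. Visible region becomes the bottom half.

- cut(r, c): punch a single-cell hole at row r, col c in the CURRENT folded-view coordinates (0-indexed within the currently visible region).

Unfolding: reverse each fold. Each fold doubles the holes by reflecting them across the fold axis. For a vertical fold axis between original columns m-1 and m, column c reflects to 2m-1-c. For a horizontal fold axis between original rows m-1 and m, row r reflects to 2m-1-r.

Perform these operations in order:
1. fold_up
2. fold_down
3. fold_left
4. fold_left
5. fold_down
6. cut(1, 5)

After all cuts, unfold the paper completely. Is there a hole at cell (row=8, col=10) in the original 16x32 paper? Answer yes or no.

Answer: yes

Derivation:
Op 1 fold_up: fold axis h@8; visible region now rows[0,8) x cols[0,32) = 8x32
Op 2 fold_down: fold axis h@4; visible region now rows[4,8) x cols[0,32) = 4x32
Op 3 fold_left: fold axis v@16; visible region now rows[4,8) x cols[0,16) = 4x16
Op 4 fold_left: fold axis v@8; visible region now rows[4,8) x cols[0,8) = 4x8
Op 5 fold_down: fold axis h@6; visible region now rows[6,8) x cols[0,8) = 2x8
Op 6 cut(1, 5): punch at orig (7,5); cuts so far [(7, 5)]; region rows[6,8) x cols[0,8) = 2x8
Unfold 1 (reflect across h@6): 2 holes -> [(4, 5), (7, 5)]
Unfold 2 (reflect across v@8): 4 holes -> [(4, 5), (4, 10), (7, 5), (7, 10)]
Unfold 3 (reflect across v@16): 8 holes -> [(4, 5), (4, 10), (4, 21), (4, 26), (7, 5), (7, 10), (7, 21), (7, 26)]
Unfold 4 (reflect across h@4): 16 holes -> [(0, 5), (0, 10), (0, 21), (0, 26), (3, 5), (3, 10), (3, 21), (3, 26), (4, 5), (4, 10), (4, 21), (4, 26), (7, 5), (7, 10), (7, 21), (7, 26)]
Unfold 5 (reflect across h@8): 32 holes -> [(0, 5), (0, 10), (0, 21), (0, 26), (3, 5), (3, 10), (3, 21), (3, 26), (4, 5), (4, 10), (4, 21), (4, 26), (7, 5), (7, 10), (7, 21), (7, 26), (8, 5), (8, 10), (8, 21), (8, 26), (11, 5), (11, 10), (11, 21), (11, 26), (12, 5), (12, 10), (12, 21), (12, 26), (15, 5), (15, 10), (15, 21), (15, 26)]
Holes: [(0, 5), (0, 10), (0, 21), (0, 26), (3, 5), (3, 10), (3, 21), (3, 26), (4, 5), (4, 10), (4, 21), (4, 26), (7, 5), (7, 10), (7, 21), (7, 26), (8, 5), (8, 10), (8, 21), (8, 26), (11, 5), (11, 10), (11, 21), (11, 26), (12, 5), (12, 10), (12, 21), (12, 26), (15, 5), (15, 10), (15, 21), (15, 26)]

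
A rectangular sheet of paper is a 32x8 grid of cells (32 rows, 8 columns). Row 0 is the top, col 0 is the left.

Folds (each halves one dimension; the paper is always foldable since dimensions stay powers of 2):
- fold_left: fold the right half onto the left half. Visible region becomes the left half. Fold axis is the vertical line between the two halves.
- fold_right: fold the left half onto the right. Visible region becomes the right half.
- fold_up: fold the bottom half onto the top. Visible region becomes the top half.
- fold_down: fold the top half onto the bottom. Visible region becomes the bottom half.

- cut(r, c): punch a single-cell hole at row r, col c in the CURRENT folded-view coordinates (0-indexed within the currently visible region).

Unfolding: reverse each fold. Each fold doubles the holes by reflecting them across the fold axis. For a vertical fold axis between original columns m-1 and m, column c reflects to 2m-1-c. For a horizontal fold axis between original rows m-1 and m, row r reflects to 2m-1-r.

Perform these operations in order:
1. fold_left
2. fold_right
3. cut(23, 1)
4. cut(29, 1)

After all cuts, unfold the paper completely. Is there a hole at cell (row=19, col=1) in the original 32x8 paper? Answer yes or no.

Op 1 fold_left: fold axis v@4; visible region now rows[0,32) x cols[0,4) = 32x4
Op 2 fold_right: fold axis v@2; visible region now rows[0,32) x cols[2,4) = 32x2
Op 3 cut(23, 1): punch at orig (23,3); cuts so far [(23, 3)]; region rows[0,32) x cols[2,4) = 32x2
Op 4 cut(29, 1): punch at orig (29,3); cuts so far [(23, 3), (29, 3)]; region rows[0,32) x cols[2,4) = 32x2
Unfold 1 (reflect across v@2): 4 holes -> [(23, 0), (23, 3), (29, 0), (29, 3)]
Unfold 2 (reflect across v@4): 8 holes -> [(23, 0), (23, 3), (23, 4), (23, 7), (29, 0), (29, 3), (29, 4), (29, 7)]
Holes: [(23, 0), (23, 3), (23, 4), (23, 7), (29, 0), (29, 3), (29, 4), (29, 7)]

Answer: no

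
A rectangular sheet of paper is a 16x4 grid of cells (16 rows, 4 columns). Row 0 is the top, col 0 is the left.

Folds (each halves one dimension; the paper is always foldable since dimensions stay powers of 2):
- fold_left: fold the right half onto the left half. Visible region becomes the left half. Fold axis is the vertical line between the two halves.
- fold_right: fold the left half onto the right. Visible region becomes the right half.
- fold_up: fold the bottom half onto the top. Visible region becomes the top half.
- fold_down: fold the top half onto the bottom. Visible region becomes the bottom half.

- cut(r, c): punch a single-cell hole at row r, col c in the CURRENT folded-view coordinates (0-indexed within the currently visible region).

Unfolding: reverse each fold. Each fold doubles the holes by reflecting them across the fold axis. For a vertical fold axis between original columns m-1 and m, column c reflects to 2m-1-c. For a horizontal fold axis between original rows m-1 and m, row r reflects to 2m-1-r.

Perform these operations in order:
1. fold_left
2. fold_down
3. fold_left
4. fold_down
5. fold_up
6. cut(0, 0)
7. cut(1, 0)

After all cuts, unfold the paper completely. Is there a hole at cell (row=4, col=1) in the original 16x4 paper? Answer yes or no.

Op 1 fold_left: fold axis v@2; visible region now rows[0,16) x cols[0,2) = 16x2
Op 2 fold_down: fold axis h@8; visible region now rows[8,16) x cols[0,2) = 8x2
Op 3 fold_left: fold axis v@1; visible region now rows[8,16) x cols[0,1) = 8x1
Op 4 fold_down: fold axis h@12; visible region now rows[12,16) x cols[0,1) = 4x1
Op 5 fold_up: fold axis h@14; visible region now rows[12,14) x cols[0,1) = 2x1
Op 6 cut(0, 0): punch at orig (12,0); cuts so far [(12, 0)]; region rows[12,14) x cols[0,1) = 2x1
Op 7 cut(1, 0): punch at orig (13,0); cuts so far [(12, 0), (13, 0)]; region rows[12,14) x cols[0,1) = 2x1
Unfold 1 (reflect across h@14): 4 holes -> [(12, 0), (13, 0), (14, 0), (15, 0)]
Unfold 2 (reflect across h@12): 8 holes -> [(8, 0), (9, 0), (10, 0), (11, 0), (12, 0), (13, 0), (14, 0), (15, 0)]
Unfold 3 (reflect across v@1): 16 holes -> [(8, 0), (8, 1), (9, 0), (9, 1), (10, 0), (10, 1), (11, 0), (11, 1), (12, 0), (12, 1), (13, 0), (13, 1), (14, 0), (14, 1), (15, 0), (15, 1)]
Unfold 4 (reflect across h@8): 32 holes -> [(0, 0), (0, 1), (1, 0), (1, 1), (2, 0), (2, 1), (3, 0), (3, 1), (4, 0), (4, 1), (5, 0), (5, 1), (6, 0), (6, 1), (7, 0), (7, 1), (8, 0), (8, 1), (9, 0), (9, 1), (10, 0), (10, 1), (11, 0), (11, 1), (12, 0), (12, 1), (13, 0), (13, 1), (14, 0), (14, 1), (15, 0), (15, 1)]
Unfold 5 (reflect across v@2): 64 holes -> [(0, 0), (0, 1), (0, 2), (0, 3), (1, 0), (1, 1), (1, 2), (1, 3), (2, 0), (2, 1), (2, 2), (2, 3), (3, 0), (3, 1), (3, 2), (3, 3), (4, 0), (4, 1), (4, 2), (4, 3), (5, 0), (5, 1), (5, 2), (5, 3), (6, 0), (6, 1), (6, 2), (6, 3), (7, 0), (7, 1), (7, 2), (7, 3), (8, 0), (8, 1), (8, 2), (8, 3), (9, 0), (9, 1), (9, 2), (9, 3), (10, 0), (10, 1), (10, 2), (10, 3), (11, 0), (11, 1), (11, 2), (11, 3), (12, 0), (12, 1), (12, 2), (12, 3), (13, 0), (13, 1), (13, 2), (13, 3), (14, 0), (14, 1), (14, 2), (14, 3), (15, 0), (15, 1), (15, 2), (15, 3)]
Holes: [(0, 0), (0, 1), (0, 2), (0, 3), (1, 0), (1, 1), (1, 2), (1, 3), (2, 0), (2, 1), (2, 2), (2, 3), (3, 0), (3, 1), (3, 2), (3, 3), (4, 0), (4, 1), (4, 2), (4, 3), (5, 0), (5, 1), (5, 2), (5, 3), (6, 0), (6, 1), (6, 2), (6, 3), (7, 0), (7, 1), (7, 2), (7, 3), (8, 0), (8, 1), (8, 2), (8, 3), (9, 0), (9, 1), (9, 2), (9, 3), (10, 0), (10, 1), (10, 2), (10, 3), (11, 0), (11, 1), (11, 2), (11, 3), (12, 0), (12, 1), (12, 2), (12, 3), (13, 0), (13, 1), (13, 2), (13, 3), (14, 0), (14, 1), (14, 2), (14, 3), (15, 0), (15, 1), (15, 2), (15, 3)]

Answer: yes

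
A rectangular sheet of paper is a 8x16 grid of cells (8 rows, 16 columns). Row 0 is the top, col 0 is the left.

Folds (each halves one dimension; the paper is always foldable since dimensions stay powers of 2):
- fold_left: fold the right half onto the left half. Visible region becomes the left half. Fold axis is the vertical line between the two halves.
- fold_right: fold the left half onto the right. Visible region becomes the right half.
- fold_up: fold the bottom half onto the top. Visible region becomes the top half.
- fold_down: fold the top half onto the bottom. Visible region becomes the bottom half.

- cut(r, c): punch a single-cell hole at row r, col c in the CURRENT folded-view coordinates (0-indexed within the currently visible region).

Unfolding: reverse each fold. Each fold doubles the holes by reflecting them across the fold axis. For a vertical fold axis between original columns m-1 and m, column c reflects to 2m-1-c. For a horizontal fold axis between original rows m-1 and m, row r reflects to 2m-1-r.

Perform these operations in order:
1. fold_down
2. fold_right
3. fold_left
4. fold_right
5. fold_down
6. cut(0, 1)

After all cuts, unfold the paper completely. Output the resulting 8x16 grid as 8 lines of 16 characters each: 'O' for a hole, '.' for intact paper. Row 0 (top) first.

Answer: ................
O..OO..OO..OO..O
O..OO..OO..OO..O
................
................
O..OO..OO..OO..O
O..OO..OO..OO..O
................

Derivation:
Op 1 fold_down: fold axis h@4; visible region now rows[4,8) x cols[0,16) = 4x16
Op 2 fold_right: fold axis v@8; visible region now rows[4,8) x cols[8,16) = 4x8
Op 3 fold_left: fold axis v@12; visible region now rows[4,8) x cols[8,12) = 4x4
Op 4 fold_right: fold axis v@10; visible region now rows[4,8) x cols[10,12) = 4x2
Op 5 fold_down: fold axis h@6; visible region now rows[6,8) x cols[10,12) = 2x2
Op 6 cut(0, 1): punch at orig (6,11); cuts so far [(6, 11)]; region rows[6,8) x cols[10,12) = 2x2
Unfold 1 (reflect across h@6): 2 holes -> [(5, 11), (6, 11)]
Unfold 2 (reflect across v@10): 4 holes -> [(5, 8), (5, 11), (6, 8), (6, 11)]
Unfold 3 (reflect across v@12): 8 holes -> [(5, 8), (5, 11), (5, 12), (5, 15), (6, 8), (6, 11), (6, 12), (6, 15)]
Unfold 4 (reflect across v@8): 16 holes -> [(5, 0), (5, 3), (5, 4), (5, 7), (5, 8), (5, 11), (5, 12), (5, 15), (6, 0), (6, 3), (6, 4), (6, 7), (6, 8), (6, 11), (6, 12), (6, 15)]
Unfold 5 (reflect across h@4): 32 holes -> [(1, 0), (1, 3), (1, 4), (1, 7), (1, 8), (1, 11), (1, 12), (1, 15), (2, 0), (2, 3), (2, 4), (2, 7), (2, 8), (2, 11), (2, 12), (2, 15), (5, 0), (5, 3), (5, 4), (5, 7), (5, 8), (5, 11), (5, 12), (5, 15), (6, 0), (6, 3), (6, 4), (6, 7), (6, 8), (6, 11), (6, 12), (6, 15)]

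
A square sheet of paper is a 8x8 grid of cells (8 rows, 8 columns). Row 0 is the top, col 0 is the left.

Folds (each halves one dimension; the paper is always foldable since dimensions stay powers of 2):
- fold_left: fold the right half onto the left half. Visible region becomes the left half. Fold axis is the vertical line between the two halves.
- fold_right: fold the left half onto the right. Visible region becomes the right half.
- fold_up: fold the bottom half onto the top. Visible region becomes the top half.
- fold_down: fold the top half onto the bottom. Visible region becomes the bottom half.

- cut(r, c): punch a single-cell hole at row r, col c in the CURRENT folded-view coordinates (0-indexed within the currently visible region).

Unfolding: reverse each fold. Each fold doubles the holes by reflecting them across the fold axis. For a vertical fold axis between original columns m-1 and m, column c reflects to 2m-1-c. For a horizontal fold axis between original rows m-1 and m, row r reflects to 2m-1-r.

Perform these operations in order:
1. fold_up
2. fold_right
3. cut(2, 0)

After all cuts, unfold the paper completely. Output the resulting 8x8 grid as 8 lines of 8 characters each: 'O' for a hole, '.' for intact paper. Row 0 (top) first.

Op 1 fold_up: fold axis h@4; visible region now rows[0,4) x cols[0,8) = 4x8
Op 2 fold_right: fold axis v@4; visible region now rows[0,4) x cols[4,8) = 4x4
Op 3 cut(2, 0): punch at orig (2,4); cuts so far [(2, 4)]; region rows[0,4) x cols[4,8) = 4x4
Unfold 1 (reflect across v@4): 2 holes -> [(2, 3), (2, 4)]
Unfold 2 (reflect across h@4): 4 holes -> [(2, 3), (2, 4), (5, 3), (5, 4)]

Answer: ........
........
...OO...
........
........
...OO...
........
........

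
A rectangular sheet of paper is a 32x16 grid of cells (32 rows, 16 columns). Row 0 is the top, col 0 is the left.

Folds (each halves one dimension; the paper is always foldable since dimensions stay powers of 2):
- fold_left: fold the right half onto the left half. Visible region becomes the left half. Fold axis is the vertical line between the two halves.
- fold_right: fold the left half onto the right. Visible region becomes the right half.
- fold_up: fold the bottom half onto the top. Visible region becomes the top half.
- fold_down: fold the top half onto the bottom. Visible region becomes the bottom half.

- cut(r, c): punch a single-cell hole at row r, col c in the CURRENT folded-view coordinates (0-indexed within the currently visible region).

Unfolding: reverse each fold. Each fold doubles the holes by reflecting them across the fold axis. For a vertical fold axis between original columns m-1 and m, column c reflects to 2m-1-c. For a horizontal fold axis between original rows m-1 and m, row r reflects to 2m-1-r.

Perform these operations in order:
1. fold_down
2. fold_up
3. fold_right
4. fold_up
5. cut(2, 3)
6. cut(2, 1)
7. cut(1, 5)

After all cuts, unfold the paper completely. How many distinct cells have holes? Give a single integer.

Op 1 fold_down: fold axis h@16; visible region now rows[16,32) x cols[0,16) = 16x16
Op 2 fold_up: fold axis h@24; visible region now rows[16,24) x cols[0,16) = 8x16
Op 3 fold_right: fold axis v@8; visible region now rows[16,24) x cols[8,16) = 8x8
Op 4 fold_up: fold axis h@20; visible region now rows[16,20) x cols[8,16) = 4x8
Op 5 cut(2, 3): punch at orig (18,11); cuts so far [(18, 11)]; region rows[16,20) x cols[8,16) = 4x8
Op 6 cut(2, 1): punch at orig (18,9); cuts so far [(18, 9), (18, 11)]; region rows[16,20) x cols[8,16) = 4x8
Op 7 cut(1, 5): punch at orig (17,13); cuts so far [(17, 13), (18, 9), (18, 11)]; region rows[16,20) x cols[8,16) = 4x8
Unfold 1 (reflect across h@20): 6 holes -> [(17, 13), (18, 9), (18, 11), (21, 9), (21, 11), (22, 13)]
Unfold 2 (reflect across v@8): 12 holes -> [(17, 2), (17, 13), (18, 4), (18, 6), (18, 9), (18, 11), (21, 4), (21, 6), (21, 9), (21, 11), (22, 2), (22, 13)]
Unfold 3 (reflect across h@24): 24 holes -> [(17, 2), (17, 13), (18, 4), (18, 6), (18, 9), (18, 11), (21, 4), (21, 6), (21, 9), (21, 11), (22, 2), (22, 13), (25, 2), (25, 13), (26, 4), (26, 6), (26, 9), (26, 11), (29, 4), (29, 6), (29, 9), (29, 11), (30, 2), (30, 13)]
Unfold 4 (reflect across h@16): 48 holes -> [(1, 2), (1, 13), (2, 4), (2, 6), (2, 9), (2, 11), (5, 4), (5, 6), (5, 9), (5, 11), (6, 2), (6, 13), (9, 2), (9, 13), (10, 4), (10, 6), (10, 9), (10, 11), (13, 4), (13, 6), (13, 9), (13, 11), (14, 2), (14, 13), (17, 2), (17, 13), (18, 4), (18, 6), (18, 9), (18, 11), (21, 4), (21, 6), (21, 9), (21, 11), (22, 2), (22, 13), (25, 2), (25, 13), (26, 4), (26, 6), (26, 9), (26, 11), (29, 4), (29, 6), (29, 9), (29, 11), (30, 2), (30, 13)]

Answer: 48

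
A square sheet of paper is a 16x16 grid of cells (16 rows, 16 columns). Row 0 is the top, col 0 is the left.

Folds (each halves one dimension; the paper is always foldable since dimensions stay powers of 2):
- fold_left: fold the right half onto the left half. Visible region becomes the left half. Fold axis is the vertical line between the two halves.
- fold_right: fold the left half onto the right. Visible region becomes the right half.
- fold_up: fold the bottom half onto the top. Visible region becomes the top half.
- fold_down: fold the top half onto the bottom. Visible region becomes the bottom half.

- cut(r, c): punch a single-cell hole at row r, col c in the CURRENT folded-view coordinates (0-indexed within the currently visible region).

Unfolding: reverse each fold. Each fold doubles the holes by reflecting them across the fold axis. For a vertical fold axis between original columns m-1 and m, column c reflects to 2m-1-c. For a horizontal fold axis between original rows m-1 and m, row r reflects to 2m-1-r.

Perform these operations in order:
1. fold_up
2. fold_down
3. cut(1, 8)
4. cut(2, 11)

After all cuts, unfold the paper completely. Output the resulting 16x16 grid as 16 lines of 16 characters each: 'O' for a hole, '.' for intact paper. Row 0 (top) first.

Op 1 fold_up: fold axis h@8; visible region now rows[0,8) x cols[0,16) = 8x16
Op 2 fold_down: fold axis h@4; visible region now rows[4,8) x cols[0,16) = 4x16
Op 3 cut(1, 8): punch at orig (5,8); cuts so far [(5, 8)]; region rows[4,8) x cols[0,16) = 4x16
Op 4 cut(2, 11): punch at orig (6,11); cuts so far [(5, 8), (6, 11)]; region rows[4,8) x cols[0,16) = 4x16
Unfold 1 (reflect across h@4): 4 holes -> [(1, 11), (2, 8), (5, 8), (6, 11)]
Unfold 2 (reflect across h@8): 8 holes -> [(1, 11), (2, 8), (5, 8), (6, 11), (9, 11), (10, 8), (13, 8), (14, 11)]

Answer: ................
...........O....
........O.......
................
................
........O.......
...........O....
................
................
...........O....
........O.......
................
................
........O.......
...........O....
................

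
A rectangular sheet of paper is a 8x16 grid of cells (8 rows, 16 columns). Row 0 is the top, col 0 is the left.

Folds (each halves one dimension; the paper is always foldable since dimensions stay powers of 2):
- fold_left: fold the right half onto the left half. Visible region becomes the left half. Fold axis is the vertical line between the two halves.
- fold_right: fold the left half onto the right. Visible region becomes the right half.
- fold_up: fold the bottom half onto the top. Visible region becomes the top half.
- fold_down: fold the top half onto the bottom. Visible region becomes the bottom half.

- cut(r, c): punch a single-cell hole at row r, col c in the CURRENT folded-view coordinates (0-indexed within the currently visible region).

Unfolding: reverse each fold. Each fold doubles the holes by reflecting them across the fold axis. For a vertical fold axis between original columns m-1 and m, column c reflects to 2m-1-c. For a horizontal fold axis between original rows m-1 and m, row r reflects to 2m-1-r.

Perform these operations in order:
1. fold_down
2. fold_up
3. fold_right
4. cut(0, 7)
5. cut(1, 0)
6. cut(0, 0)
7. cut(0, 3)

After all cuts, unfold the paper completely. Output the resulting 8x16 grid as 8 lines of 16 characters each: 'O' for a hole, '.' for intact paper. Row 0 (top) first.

Op 1 fold_down: fold axis h@4; visible region now rows[4,8) x cols[0,16) = 4x16
Op 2 fold_up: fold axis h@6; visible region now rows[4,6) x cols[0,16) = 2x16
Op 3 fold_right: fold axis v@8; visible region now rows[4,6) x cols[8,16) = 2x8
Op 4 cut(0, 7): punch at orig (4,15); cuts so far [(4, 15)]; region rows[4,6) x cols[8,16) = 2x8
Op 5 cut(1, 0): punch at orig (5,8); cuts so far [(4, 15), (5, 8)]; region rows[4,6) x cols[8,16) = 2x8
Op 6 cut(0, 0): punch at orig (4,8); cuts so far [(4, 8), (4, 15), (5, 8)]; region rows[4,6) x cols[8,16) = 2x8
Op 7 cut(0, 3): punch at orig (4,11); cuts so far [(4, 8), (4, 11), (4, 15), (5, 8)]; region rows[4,6) x cols[8,16) = 2x8
Unfold 1 (reflect across v@8): 8 holes -> [(4, 0), (4, 4), (4, 7), (4, 8), (4, 11), (4, 15), (5, 7), (5, 8)]
Unfold 2 (reflect across h@6): 16 holes -> [(4, 0), (4, 4), (4, 7), (4, 8), (4, 11), (4, 15), (5, 7), (5, 8), (6, 7), (6, 8), (7, 0), (7, 4), (7, 7), (7, 8), (7, 11), (7, 15)]
Unfold 3 (reflect across h@4): 32 holes -> [(0, 0), (0, 4), (0, 7), (0, 8), (0, 11), (0, 15), (1, 7), (1, 8), (2, 7), (2, 8), (3, 0), (3, 4), (3, 7), (3, 8), (3, 11), (3, 15), (4, 0), (4, 4), (4, 7), (4, 8), (4, 11), (4, 15), (5, 7), (5, 8), (6, 7), (6, 8), (7, 0), (7, 4), (7, 7), (7, 8), (7, 11), (7, 15)]

Answer: O...O..OO..O...O
.......OO.......
.......OO.......
O...O..OO..O...O
O...O..OO..O...O
.......OO.......
.......OO.......
O...O..OO..O...O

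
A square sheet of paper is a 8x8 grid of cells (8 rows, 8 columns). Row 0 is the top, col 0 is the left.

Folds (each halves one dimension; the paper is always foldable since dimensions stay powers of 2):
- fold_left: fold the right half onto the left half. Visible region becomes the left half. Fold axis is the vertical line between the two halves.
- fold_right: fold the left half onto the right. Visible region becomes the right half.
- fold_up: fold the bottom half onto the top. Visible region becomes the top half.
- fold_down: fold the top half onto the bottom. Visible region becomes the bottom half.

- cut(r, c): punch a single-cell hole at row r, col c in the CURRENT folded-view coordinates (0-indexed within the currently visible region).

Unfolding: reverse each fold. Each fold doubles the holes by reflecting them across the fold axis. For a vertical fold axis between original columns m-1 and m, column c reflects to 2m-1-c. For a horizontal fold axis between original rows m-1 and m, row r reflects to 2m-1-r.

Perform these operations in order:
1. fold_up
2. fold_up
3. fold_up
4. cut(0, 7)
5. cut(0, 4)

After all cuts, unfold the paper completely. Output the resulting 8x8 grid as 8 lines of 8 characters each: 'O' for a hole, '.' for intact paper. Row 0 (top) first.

Answer: ....O..O
....O..O
....O..O
....O..O
....O..O
....O..O
....O..O
....O..O

Derivation:
Op 1 fold_up: fold axis h@4; visible region now rows[0,4) x cols[0,8) = 4x8
Op 2 fold_up: fold axis h@2; visible region now rows[0,2) x cols[0,8) = 2x8
Op 3 fold_up: fold axis h@1; visible region now rows[0,1) x cols[0,8) = 1x8
Op 4 cut(0, 7): punch at orig (0,7); cuts so far [(0, 7)]; region rows[0,1) x cols[0,8) = 1x8
Op 5 cut(0, 4): punch at orig (0,4); cuts so far [(0, 4), (0, 7)]; region rows[0,1) x cols[0,8) = 1x8
Unfold 1 (reflect across h@1): 4 holes -> [(0, 4), (0, 7), (1, 4), (1, 7)]
Unfold 2 (reflect across h@2): 8 holes -> [(0, 4), (0, 7), (1, 4), (1, 7), (2, 4), (2, 7), (3, 4), (3, 7)]
Unfold 3 (reflect across h@4): 16 holes -> [(0, 4), (0, 7), (1, 4), (1, 7), (2, 4), (2, 7), (3, 4), (3, 7), (4, 4), (4, 7), (5, 4), (5, 7), (6, 4), (6, 7), (7, 4), (7, 7)]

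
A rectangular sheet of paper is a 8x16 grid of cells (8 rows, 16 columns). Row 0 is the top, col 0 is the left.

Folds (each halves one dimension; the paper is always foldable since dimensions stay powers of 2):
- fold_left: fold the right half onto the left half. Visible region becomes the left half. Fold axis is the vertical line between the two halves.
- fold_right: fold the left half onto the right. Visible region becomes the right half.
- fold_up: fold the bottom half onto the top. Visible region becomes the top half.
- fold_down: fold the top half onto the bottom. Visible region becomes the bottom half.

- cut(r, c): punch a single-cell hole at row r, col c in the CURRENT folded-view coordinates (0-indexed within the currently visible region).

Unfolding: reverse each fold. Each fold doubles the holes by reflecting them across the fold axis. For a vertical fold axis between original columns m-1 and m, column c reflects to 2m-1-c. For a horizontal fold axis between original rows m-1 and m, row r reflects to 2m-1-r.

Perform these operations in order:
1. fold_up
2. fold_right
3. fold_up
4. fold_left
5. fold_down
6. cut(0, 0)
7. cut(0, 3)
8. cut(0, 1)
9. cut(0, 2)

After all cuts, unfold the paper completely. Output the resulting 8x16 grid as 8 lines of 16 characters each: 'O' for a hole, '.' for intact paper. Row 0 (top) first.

Op 1 fold_up: fold axis h@4; visible region now rows[0,4) x cols[0,16) = 4x16
Op 2 fold_right: fold axis v@8; visible region now rows[0,4) x cols[8,16) = 4x8
Op 3 fold_up: fold axis h@2; visible region now rows[0,2) x cols[8,16) = 2x8
Op 4 fold_left: fold axis v@12; visible region now rows[0,2) x cols[8,12) = 2x4
Op 5 fold_down: fold axis h@1; visible region now rows[1,2) x cols[8,12) = 1x4
Op 6 cut(0, 0): punch at orig (1,8); cuts so far [(1, 8)]; region rows[1,2) x cols[8,12) = 1x4
Op 7 cut(0, 3): punch at orig (1,11); cuts so far [(1, 8), (1, 11)]; region rows[1,2) x cols[8,12) = 1x4
Op 8 cut(0, 1): punch at orig (1,9); cuts so far [(1, 8), (1, 9), (1, 11)]; region rows[1,2) x cols[8,12) = 1x4
Op 9 cut(0, 2): punch at orig (1,10); cuts so far [(1, 8), (1, 9), (1, 10), (1, 11)]; region rows[1,2) x cols[8,12) = 1x4
Unfold 1 (reflect across h@1): 8 holes -> [(0, 8), (0, 9), (0, 10), (0, 11), (1, 8), (1, 9), (1, 10), (1, 11)]
Unfold 2 (reflect across v@12): 16 holes -> [(0, 8), (0, 9), (0, 10), (0, 11), (0, 12), (0, 13), (0, 14), (0, 15), (1, 8), (1, 9), (1, 10), (1, 11), (1, 12), (1, 13), (1, 14), (1, 15)]
Unfold 3 (reflect across h@2): 32 holes -> [(0, 8), (0, 9), (0, 10), (0, 11), (0, 12), (0, 13), (0, 14), (0, 15), (1, 8), (1, 9), (1, 10), (1, 11), (1, 12), (1, 13), (1, 14), (1, 15), (2, 8), (2, 9), (2, 10), (2, 11), (2, 12), (2, 13), (2, 14), (2, 15), (3, 8), (3, 9), (3, 10), (3, 11), (3, 12), (3, 13), (3, 14), (3, 15)]
Unfold 4 (reflect across v@8): 64 holes -> [(0, 0), (0, 1), (0, 2), (0, 3), (0, 4), (0, 5), (0, 6), (0, 7), (0, 8), (0, 9), (0, 10), (0, 11), (0, 12), (0, 13), (0, 14), (0, 15), (1, 0), (1, 1), (1, 2), (1, 3), (1, 4), (1, 5), (1, 6), (1, 7), (1, 8), (1, 9), (1, 10), (1, 11), (1, 12), (1, 13), (1, 14), (1, 15), (2, 0), (2, 1), (2, 2), (2, 3), (2, 4), (2, 5), (2, 6), (2, 7), (2, 8), (2, 9), (2, 10), (2, 11), (2, 12), (2, 13), (2, 14), (2, 15), (3, 0), (3, 1), (3, 2), (3, 3), (3, 4), (3, 5), (3, 6), (3, 7), (3, 8), (3, 9), (3, 10), (3, 11), (3, 12), (3, 13), (3, 14), (3, 15)]
Unfold 5 (reflect across h@4): 128 holes -> [(0, 0), (0, 1), (0, 2), (0, 3), (0, 4), (0, 5), (0, 6), (0, 7), (0, 8), (0, 9), (0, 10), (0, 11), (0, 12), (0, 13), (0, 14), (0, 15), (1, 0), (1, 1), (1, 2), (1, 3), (1, 4), (1, 5), (1, 6), (1, 7), (1, 8), (1, 9), (1, 10), (1, 11), (1, 12), (1, 13), (1, 14), (1, 15), (2, 0), (2, 1), (2, 2), (2, 3), (2, 4), (2, 5), (2, 6), (2, 7), (2, 8), (2, 9), (2, 10), (2, 11), (2, 12), (2, 13), (2, 14), (2, 15), (3, 0), (3, 1), (3, 2), (3, 3), (3, 4), (3, 5), (3, 6), (3, 7), (3, 8), (3, 9), (3, 10), (3, 11), (3, 12), (3, 13), (3, 14), (3, 15), (4, 0), (4, 1), (4, 2), (4, 3), (4, 4), (4, 5), (4, 6), (4, 7), (4, 8), (4, 9), (4, 10), (4, 11), (4, 12), (4, 13), (4, 14), (4, 15), (5, 0), (5, 1), (5, 2), (5, 3), (5, 4), (5, 5), (5, 6), (5, 7), (5, 8), (5, 9), (5, 10), (5, 11), (5, 12), (5, 13), (5, 14), (5, 15), (6, 0), (6, 1), (6, 2), (6, 3), (6, 4), (6, 5), (6, 6), (6, 7), (6, 8), (6, 9), (6, 10), (6, 11), (6, 12), (6, 13), (6, 14), (6, 15), (7, 0), (7, 1), (7, 2), (7, 3), (7, 4), (7, 5), (7, 6), (7, 7), (7, 8), (7, 9), (7, 10), (7, 11), (7, 12), (7, 13), (7, 14), (7, 15)]

Answer: OOOOOOOOOOOOOOOO
OOOOOOOOOOOOOOOO
OOOOOOOOOOOOOOOO
OOOOOOOOOOOOOOOO
OOOOOOOOOOOOOOOO
OOOOOOOOOOOOOOOO
OOOOOOOOOOOOOOOO
OOOOOOOOOOOOOOOO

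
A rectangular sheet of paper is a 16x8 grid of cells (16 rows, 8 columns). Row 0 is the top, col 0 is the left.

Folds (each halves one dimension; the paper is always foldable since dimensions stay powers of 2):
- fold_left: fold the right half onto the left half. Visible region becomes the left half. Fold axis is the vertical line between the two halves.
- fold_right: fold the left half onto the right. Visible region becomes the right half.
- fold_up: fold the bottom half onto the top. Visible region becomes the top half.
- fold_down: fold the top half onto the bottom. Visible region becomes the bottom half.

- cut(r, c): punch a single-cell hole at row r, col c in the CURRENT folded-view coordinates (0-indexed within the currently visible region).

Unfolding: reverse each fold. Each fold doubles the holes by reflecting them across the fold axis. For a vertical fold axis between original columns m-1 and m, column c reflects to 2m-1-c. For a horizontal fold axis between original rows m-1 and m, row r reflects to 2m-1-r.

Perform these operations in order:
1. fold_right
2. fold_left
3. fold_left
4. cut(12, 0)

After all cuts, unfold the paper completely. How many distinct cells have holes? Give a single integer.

Op 1 fold_right: fold axis v@4; visible region now rows[0,16) x cols[4,8) = 16x4
Op 2 fold_left: fold axis v@6; visible region now rows[0,16) x cols[4,6) = 16x2
Op 3 fold_left: fold axis v@5; visible region now rows[0,16) x cols[4,5) = 16x1
Op 4 cut(12, 0): punch at orig (12,4); cuts so far [(12, 4)]; region rows[0,16) x cols[4,5) = 16x1
Unfold 1 (reflect across v@5): 2 holes -> [(12, 4), (12, 5)]
Unfold 2 (reflect across v@6): 4 holes -> [(12, 4), (12, 5), (12, 6), (12, 7)]
Unfold 3 (reflect across v@4): 8 holes -> [(12, 0), (12, 1), (12, 2), (12, 3), (12, 4), (12, 5), (12, 6), (12, 7)]

Answer: 8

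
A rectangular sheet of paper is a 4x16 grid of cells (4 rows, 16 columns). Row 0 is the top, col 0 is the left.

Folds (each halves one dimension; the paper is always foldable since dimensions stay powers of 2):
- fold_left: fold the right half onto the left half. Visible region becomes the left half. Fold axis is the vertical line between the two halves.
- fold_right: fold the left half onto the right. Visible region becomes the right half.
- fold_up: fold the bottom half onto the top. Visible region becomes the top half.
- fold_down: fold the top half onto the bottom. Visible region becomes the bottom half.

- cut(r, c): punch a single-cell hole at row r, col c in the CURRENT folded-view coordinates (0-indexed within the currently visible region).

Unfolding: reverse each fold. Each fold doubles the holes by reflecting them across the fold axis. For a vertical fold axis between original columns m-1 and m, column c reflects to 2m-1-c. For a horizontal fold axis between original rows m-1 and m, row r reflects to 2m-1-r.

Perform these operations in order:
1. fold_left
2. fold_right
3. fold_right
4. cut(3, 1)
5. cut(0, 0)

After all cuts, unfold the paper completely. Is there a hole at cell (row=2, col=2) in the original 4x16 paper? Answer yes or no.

Op 1 fold_left: fold axis v@8; visible region now rows[0,4) x cols[0,8) = 4x8
Op 2 fold_right: fold axis v@4; visible region now rows[0,4) x cols[4,8) = 4x4
Op 3 fold_right: fold axis v@6; visible region now rows[0,4) x cols[6,8) = 4x2
Op 4 cut(3, 1): punch at orig (3,7); cuts so far [(3, 7)]; region rows[0,4) x cols[6,8) = 4x2
Op 5 cut(0, 0): punch at orig (0,6); cuts so far [(0, 6), (3, 7)]; region rows[0,4) x cols[6,8) = 4x2
Unfold 1 (reflect across v@6): 4 holes -> [(0, 5), (0, 6), (3, 4), (3, 7)]
Unfold 2 (reflect across v@4): 8 holes -> [(0, 1), (0, 2), (0, 5), (0, 6), (3, 0), (3, 3), (3, 4), (3, 7)]
Unfold 3 (reflect across v@8): 16 holes -> [(0, 1), (0, 2), (0, 5), (0, 6), (0, 9), (0, 10), (0, 13), (0, 14), (3, 0), (3, 3), (3, 4), (3, 7), (3, 8), (3, 11), (3, 12), (3, 15)]
Holes: [(0, 1), (0, 2), (0, 5), (0, 6), (0, 9), (0, 10), (0, 13), (0, 14), (3, 0), (3, 3), (3, 4), (3, 7), (3, 8), (3, 11), (3, 12), (3, 15)]

Answer: no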